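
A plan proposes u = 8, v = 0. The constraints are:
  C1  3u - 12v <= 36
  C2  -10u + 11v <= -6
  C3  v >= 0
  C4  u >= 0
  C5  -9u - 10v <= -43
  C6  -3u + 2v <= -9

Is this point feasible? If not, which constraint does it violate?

feasible

C1: 24 ≤ 36 ✓
C2: -80 ≤ -6 ✓
C3: 0 ≥ 0 ✓
C4: 8 ≥ 0 ✓
C5: -72 ≤ -43 ✓
C6: -24 ≤ -9 ✓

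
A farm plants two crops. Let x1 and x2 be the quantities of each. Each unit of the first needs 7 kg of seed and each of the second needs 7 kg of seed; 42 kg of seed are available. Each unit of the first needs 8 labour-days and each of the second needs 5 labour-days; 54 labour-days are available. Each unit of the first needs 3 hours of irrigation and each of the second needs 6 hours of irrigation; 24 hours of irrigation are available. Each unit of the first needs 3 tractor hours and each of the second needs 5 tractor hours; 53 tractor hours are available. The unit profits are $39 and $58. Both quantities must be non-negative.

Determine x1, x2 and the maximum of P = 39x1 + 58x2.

Feasible corners and P = 39x1 + 58x2:
  (0, 0) → P = 0
  (0, 4) → P = 232
  (6, 0) → P = 234
  (4, 2) → P = 272

x1 = 4, x2 = 2, maximum P = 272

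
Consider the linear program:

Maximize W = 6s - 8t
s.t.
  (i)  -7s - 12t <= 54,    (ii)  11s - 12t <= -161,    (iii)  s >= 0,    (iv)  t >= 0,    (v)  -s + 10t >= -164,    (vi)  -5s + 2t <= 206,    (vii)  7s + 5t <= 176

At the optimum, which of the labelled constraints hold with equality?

Extreme points and W = 6s - 8t:
  (0, 161/12) → W = -322/3
  (1307/139, 3063/139) → W = -16662/139
  (0, 176/5) → W = -1408/5

The maximum is at (0, 161/12). Substituting into each constraint, equality holds for (ii) and (iii); the remaining constraints have slack.

(ii) and (iii)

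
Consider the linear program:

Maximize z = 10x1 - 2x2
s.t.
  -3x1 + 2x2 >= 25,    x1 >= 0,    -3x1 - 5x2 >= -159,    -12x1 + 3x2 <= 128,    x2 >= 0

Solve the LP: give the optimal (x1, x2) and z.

Feasible corners and z = 10x1 - 2x2:
  (0, 25/2) → z = -25
  (193/21, 184/7) → z = 118/3
  (0, 159/5) → z = -318/5

At the optimal vertex, -3x1 + 2x2 = 25 and -3x1 - 5x2 = -159.
Solving simultaneously gives x1 = 193/21, x2 = 184/7.

x1 = 193/21, x2 = 184/7, maximum z = 118/3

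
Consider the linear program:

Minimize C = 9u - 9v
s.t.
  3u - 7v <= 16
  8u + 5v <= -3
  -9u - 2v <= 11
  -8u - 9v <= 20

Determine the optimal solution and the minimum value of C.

u = -49/29, v = 61/29, minimum C = -990/29

Vertices and C = 9u - 9v:
  (59/71, -137/71) → C = 1764/71
  (4/83, -188/83) → C = 1728/83
  (-49/29, 61/29) → C = -990/29
  (-59/65, -92/65) → C = 297/65

At the optimal vertex, 8u + 5v = -3 and -9u - 2v = 11.
Solving simultaneously gives u = -49/29, v = 61/29.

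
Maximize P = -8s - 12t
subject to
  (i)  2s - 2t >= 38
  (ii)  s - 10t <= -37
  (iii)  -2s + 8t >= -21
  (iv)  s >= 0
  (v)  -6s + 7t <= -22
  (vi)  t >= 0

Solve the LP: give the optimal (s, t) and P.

s = 227/9, t = 56/9, maximum P = -2488/9

Extreme points and P = -8s - 12t:
  (227/9, 56/9) → P = -2488/9
  (111, 92) → P = -1992
  (253/6, 95/12) → P = -1297/3
The feasible region is unbounded (it extends along (7, 6), (4, 1)), but P strictly decreases along every unbounded feasible direction, so there is no improving ray and the maximum is attained at a vertex.

At the optimal vertex, 2s - 2t = 38 and s - 10t = -37.
Solving simultaneously gives s = 227/9, t = 56/9.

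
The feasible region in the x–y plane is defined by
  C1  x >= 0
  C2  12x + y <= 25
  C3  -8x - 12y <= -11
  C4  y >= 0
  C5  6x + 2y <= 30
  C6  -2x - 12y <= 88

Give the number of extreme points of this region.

5

The feasible vertices (each the meet of two boundaries and inside every other half-plane) are:
  (0, 11/12)
  (0, 15)
  (25/12, 0)
  (10/9, 35/3)
  (11/8, 0)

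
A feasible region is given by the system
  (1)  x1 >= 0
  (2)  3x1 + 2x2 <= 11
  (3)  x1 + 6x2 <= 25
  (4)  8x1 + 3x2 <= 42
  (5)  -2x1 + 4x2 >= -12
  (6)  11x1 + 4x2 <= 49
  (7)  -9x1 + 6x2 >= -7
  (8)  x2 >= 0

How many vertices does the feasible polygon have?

5

The feasible vertices (each the meet of two boundaries and inside every other half-plane) are:
  (0, 25/6)
  (0, 0)
  (1, 4)
  (20/9, 13/6)
  (7/9, 0)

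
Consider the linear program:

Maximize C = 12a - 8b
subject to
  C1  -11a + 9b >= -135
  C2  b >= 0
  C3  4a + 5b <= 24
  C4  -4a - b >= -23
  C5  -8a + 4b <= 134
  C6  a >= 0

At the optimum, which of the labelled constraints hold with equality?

C2 and C4

Vertices and C = 12a - 8b:
  (23/4, 0) → C = 69
  (0, 0) → C = 0
  (91/16, 1/4) → C = 265/4
  (0, 24/5) → C = -192/5

The maximum is at (23/4, 0). Substituting into each constraint, equality holds for C2 and C4; the remaining constraints have slack.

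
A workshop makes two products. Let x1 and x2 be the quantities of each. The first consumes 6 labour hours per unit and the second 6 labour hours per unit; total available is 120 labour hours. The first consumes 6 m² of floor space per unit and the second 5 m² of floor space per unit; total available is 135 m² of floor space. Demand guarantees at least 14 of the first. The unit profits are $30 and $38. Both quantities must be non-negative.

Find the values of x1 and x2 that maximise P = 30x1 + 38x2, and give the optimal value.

Vertices and P = 30x1 + 38x2:
  (20, 0) → P = 600
  (14, 0) → P = 420
  (14, 6) → P = 648

The binding constraints are 6x1 + 6x2 = 120 and x1 = 14.
Solving simultaneously gives x1 = 14, x2 = 6.

x1 = 14, x2 = 6, maximum P = 648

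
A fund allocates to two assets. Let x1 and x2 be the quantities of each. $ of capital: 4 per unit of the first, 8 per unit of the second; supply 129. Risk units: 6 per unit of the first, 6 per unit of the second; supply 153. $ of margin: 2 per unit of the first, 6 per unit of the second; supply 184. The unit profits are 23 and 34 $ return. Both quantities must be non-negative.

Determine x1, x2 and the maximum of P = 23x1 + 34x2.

Vertices and P = 23x1 + 34x2:
  (0, 0) → P = 0
  (0, 129/8) → P = 2193/4
  (51/2, 0) → P = 1173/2
  (75/4, 27/4) → P = 2643/4

The binding constraints are 4x1 + 8x2 = 129 and 6x1 + 6x2 = 153.
Solving simultaneously gives x1 = 75/4, x2 = 27/4.

x1 = 75/4, x2 = 27/4, maximum P = 2643/4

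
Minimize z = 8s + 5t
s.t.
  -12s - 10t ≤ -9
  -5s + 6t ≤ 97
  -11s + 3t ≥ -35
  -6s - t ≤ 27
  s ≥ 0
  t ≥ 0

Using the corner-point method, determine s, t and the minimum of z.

s = 0, t = 9/10, minimum z = 9/2

Extreme points and z = 8s + 5t:
  (0, 9/10) → z = 9/2
  (3/4, 0) → z = 6
  (167/17, 414/17) → z = 3406/17
  (0, 97/6) → z = 485/6
  (35/11, 0) → z = 280/11

The optimum lies where -12s - 10t = -9 and s = 0.
Solving simultaneously gives s = 0, t = 9/10.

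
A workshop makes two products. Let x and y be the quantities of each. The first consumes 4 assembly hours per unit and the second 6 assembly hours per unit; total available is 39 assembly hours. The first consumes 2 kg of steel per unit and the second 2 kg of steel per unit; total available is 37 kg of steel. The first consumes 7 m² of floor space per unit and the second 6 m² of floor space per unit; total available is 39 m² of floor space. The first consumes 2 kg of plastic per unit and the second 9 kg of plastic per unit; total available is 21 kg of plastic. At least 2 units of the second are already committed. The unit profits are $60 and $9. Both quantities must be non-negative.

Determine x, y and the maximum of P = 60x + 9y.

The optimum lies where 2x + 9y = 21 and y = 2.
Solving simultaneously gives x = 3/2, y = 2.

x = 3/2, y = 2, maximum P = 108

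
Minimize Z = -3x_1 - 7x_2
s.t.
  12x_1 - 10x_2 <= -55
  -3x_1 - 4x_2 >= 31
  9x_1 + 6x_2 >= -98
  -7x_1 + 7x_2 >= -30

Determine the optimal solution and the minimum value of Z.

x_1 = -103/9, x_2 = 5/6, minimum Z = 57/2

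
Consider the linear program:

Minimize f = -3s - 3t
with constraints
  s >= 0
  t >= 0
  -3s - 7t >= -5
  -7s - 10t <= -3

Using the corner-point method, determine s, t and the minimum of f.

The binding constraints are t = 0 and -3s - 7t = -5.
Solving simultaneously gives s = 5/3, t = 0.

s = 5/3, t = 0, minimum f = -5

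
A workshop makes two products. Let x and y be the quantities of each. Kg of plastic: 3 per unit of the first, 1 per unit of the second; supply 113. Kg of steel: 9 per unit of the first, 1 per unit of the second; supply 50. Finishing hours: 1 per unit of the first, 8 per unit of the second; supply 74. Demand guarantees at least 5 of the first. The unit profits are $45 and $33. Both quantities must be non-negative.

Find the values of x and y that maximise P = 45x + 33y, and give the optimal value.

The binding constraints are 9x + y = 50 and x = 5.
Solving simultaneously gives x = 5, y = 5.

x = 5, y = 5, maximum P = 390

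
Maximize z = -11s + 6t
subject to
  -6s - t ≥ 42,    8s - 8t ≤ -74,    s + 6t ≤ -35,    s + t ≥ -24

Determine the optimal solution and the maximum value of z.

s = -109/5, t = -11/5, maximum z = 1133/5

Feasible corners and z = -11s + 6t:
  (-181/14, -103/28) → z = 841/7
  (-133/8, -59/8) → z = 1109/8
  (-109/5, -11/5) → z = 1133/5

At the optimal vertex, s + 6t = -35 and s + t = -24.
Solving simultaneously gives s = -109/5, t = -11/5.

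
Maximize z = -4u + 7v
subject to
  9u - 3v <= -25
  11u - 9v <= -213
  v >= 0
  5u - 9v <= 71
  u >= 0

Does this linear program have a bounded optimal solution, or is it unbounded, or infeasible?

unbounded

From the feasible point (69/8, 821/24), moving in the direction (0, 1) keeps every constraint satisfied while z increases without bound.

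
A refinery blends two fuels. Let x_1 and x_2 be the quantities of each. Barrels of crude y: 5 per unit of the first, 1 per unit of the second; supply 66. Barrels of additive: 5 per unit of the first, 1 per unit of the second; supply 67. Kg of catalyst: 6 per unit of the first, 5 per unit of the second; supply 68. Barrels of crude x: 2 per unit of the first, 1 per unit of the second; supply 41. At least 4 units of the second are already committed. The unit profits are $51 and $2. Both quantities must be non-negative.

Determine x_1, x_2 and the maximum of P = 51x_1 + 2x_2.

x_1 = 8, x_2 = 4, maximum P = 416

Corner points and P = 51x_1 + 2x_2:
  (0, 68/5) → P = 136/5
  (0, 4) → P = 8
  (8, 4) → P = 416

The binding constraints are 6x_1 + 5x_2 = 68 and x_2 = 4.
Solving simultaneously gives x_1 = 8, x_2 = 4.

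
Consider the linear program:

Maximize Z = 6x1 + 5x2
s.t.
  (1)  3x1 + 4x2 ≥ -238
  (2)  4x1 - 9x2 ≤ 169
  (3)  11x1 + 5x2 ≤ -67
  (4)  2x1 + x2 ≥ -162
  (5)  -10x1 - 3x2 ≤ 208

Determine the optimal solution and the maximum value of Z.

x1 = -839/17, x2 = 1618/17, maximum Z = 3056/17

Vertices and Z = 6x1 + 5x2:
  (242/119, -2127/119) → Z = -9183/119
  (-455/34, -1261/51) → Z = -10400/51
  (-839/17, 1618/17) → Z = 3056/17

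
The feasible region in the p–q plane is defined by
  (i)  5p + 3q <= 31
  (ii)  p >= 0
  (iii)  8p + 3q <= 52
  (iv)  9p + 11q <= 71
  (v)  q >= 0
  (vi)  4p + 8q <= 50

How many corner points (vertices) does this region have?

5

Of the 15 pairwise boundary intersections, those satisfying every inequality are:
  (32/7, 19/7)
  (31/5, 0)
  (0, 0)
  (0, 25/4)
  (9/14, 83/14)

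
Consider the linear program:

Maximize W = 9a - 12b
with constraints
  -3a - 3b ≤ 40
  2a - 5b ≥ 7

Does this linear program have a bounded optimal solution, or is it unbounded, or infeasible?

From the feasible point (-179/21, -101/21), moving in the direction (3, -3) keeps every constraint satisfied while W increases without bound.

unbounded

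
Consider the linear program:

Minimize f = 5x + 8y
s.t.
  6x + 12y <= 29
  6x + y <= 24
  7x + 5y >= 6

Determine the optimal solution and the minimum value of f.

Vertices and f = 5x + 8y:
  (259/66, 5/11) → f = 1535/66
  (-73/54, 167/54) → f = 971/54
  (114/23, -132/23) → f = -486/23

The optimum lies where 6x + y = 24 and 7x + 5y = 6.
Solving simultaneously gives x = 114/23, y = -132/23.

x = 114/23, y = -132/23, minimum f = -486/23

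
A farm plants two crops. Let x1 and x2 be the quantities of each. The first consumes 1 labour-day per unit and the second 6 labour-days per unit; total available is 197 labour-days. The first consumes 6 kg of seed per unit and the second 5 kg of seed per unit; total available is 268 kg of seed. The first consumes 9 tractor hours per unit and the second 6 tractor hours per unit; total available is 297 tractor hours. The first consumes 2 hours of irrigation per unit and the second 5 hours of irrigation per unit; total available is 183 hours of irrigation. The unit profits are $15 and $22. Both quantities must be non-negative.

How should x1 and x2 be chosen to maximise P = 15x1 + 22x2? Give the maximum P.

x1 = 25/2, x2 = 123/4, maximum P = 864

The optimum lies where x1 + 6x2 = 197 and 9x1 + 6x2 = 297.
Solving simultaneously gives x1 = 25/2, x2 = 123/4.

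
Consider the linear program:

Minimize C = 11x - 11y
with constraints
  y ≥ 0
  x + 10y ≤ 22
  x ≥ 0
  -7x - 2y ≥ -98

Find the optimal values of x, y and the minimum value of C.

Corner points and C = 11x - 11y:
  (0, 0) → C = 0
  (14, 0) → C = 154
  (0, 11/5) → C = -121/5
  (234/17, 14/17) → C = 2420/17

The binding constraints are x + 10y = 22 and x = 0.
Solving simultaneously gives x = 0, y = 11/5.

x = 0, y = 11/5, minimum C = -121/5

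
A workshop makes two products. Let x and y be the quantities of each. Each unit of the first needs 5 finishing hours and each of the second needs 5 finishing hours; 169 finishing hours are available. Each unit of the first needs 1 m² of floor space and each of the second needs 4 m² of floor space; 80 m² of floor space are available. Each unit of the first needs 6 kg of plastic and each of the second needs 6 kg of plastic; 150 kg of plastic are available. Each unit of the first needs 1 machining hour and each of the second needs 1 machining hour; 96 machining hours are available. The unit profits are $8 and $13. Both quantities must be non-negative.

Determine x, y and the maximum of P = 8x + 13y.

x = 20/3, y = 55/3, maximum P = 875/3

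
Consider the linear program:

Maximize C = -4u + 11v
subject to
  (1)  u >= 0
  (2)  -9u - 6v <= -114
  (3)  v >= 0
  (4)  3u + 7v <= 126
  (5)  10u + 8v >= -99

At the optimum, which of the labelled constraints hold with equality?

(2) and (4)

Vertices and C = -4u + 11v:
  (38/3, 0) → C = -152/3
  (14/15, 88/5) → C = 2848/15
  (42, 0) → C = -168

The maximum is at (14/15, 88/5). Substituting into each constraint, equality holds for (2) and (4); the remaining constraints have slack.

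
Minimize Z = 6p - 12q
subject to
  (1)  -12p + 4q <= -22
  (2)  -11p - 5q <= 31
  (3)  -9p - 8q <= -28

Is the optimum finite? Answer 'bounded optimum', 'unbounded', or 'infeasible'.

unbounded

From the feasible point (24/11, 23/22), moving in the direction (4, 12) keeps every constraint satisfied while Z decreases without bound.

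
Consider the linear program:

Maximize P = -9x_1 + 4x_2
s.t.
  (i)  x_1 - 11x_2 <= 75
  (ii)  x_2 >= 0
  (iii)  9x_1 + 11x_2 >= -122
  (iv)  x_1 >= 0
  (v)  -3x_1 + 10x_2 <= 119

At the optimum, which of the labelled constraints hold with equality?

(iv) and (v)

Corner points and P = -9x_1 + 4x_2:
  (75, 0) → P = -675
  (0, 0) → P = 0
  (0, 119/10) → P = 238/5
The feasible region is unbounded (it extends along (11, 1), (10, 3)), but P strictly decreases along every unbounded feasible direction, so there is no improving ray and the maximum is attained at a vertex.

The maximum is at (0, 119/10). Substituting into each constraint, equality holds for (iv) and (v); the remaining constraints have slack.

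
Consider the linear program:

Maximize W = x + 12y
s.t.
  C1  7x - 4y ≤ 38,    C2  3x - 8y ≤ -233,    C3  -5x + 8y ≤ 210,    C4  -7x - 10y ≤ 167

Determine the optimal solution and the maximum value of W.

x = 286/9, y = 415/9, maximum W = 5266/9

The optimum lies where 7x - 4y = 38 and -5x + 8y = 210.
Solving simultaneously gives x = 286/9, y = 415/9.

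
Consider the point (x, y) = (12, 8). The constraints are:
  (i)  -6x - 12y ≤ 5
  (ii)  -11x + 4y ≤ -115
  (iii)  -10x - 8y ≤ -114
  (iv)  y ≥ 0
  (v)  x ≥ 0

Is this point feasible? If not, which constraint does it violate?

not feasible — violates (ii)

Constraint (ii): -11x + 4y = -100, which is not ≤ -115. All other constraints are satisfied.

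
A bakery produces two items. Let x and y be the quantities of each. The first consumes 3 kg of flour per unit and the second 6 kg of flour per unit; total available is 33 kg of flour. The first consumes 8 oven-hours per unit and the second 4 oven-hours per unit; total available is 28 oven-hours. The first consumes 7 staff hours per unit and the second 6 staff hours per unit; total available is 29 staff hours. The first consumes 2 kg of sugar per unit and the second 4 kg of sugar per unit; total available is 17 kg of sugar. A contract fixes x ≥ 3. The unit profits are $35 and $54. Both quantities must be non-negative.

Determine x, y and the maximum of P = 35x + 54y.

x = 3, y = 1, maximum P = 159

Vertices and P = 35x + 54y:
  (7/2, 0) → P = 245/2
  (3, 0) → P = 105
  (3, 1) → P = 159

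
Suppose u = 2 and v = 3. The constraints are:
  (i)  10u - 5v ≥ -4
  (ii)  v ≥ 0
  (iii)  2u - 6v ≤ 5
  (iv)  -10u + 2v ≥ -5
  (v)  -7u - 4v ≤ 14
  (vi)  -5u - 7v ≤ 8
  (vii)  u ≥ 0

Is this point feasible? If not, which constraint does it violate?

not feasible — violates (iv)

Constraint (iv): -10u + 2v = -14, which is not ≥ -5. All other constraints are satisfied.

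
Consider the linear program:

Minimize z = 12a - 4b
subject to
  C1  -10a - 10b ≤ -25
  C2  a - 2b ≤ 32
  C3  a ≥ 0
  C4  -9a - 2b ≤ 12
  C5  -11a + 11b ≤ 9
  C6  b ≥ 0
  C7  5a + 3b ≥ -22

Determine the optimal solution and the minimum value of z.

Feasible corners and z = 12a - 4b:
  (37/44, 73/44) → z = 38/11
  (5/2, 0) → z = 30
  (32, 0) → z = 384
The feasible region is unbounded (it extends along (2, 1), (1, 1)), but z strictly increases along every unbounded feasible direction, so there is no improving ray and the minimum is attained at a vertex.

The binding constraints are -10a - 10b = -25 and -11a + 11b = 9.
Solving simultaneously gives a = 37/44, b = 73/44.

a = 37/44, b = 73/44, minimum z = 38/11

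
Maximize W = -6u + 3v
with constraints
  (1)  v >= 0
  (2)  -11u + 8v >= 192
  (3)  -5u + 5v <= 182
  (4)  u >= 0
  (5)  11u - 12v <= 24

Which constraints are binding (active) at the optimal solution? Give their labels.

(3) and (4)

Corner points and W = -6u + 3v:
  (496/15, 1042/15) → W = 10
  (0, 24) → W = 72
  (0, 182/5) → W = 546/5

The maximum is at (0, 182/5). Substituting into each constraint, equality holds for (3) and (4); the remaining constraints have slack.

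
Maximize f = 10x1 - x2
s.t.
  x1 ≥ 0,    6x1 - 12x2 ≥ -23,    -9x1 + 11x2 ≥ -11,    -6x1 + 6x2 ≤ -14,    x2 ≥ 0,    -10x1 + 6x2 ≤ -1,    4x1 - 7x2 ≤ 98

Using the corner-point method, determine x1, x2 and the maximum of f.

Vertices and f = 10x1 - x2:
  (55/6, 13/2) → f = 511/6
  (17/2, 37/6) → f = 473/6
  (22/3, 5) → f = 205/3

The optimum lies where 6x1 - 12x2 = -23 and -9x1 + 11x2 = -11.
Solving simultaneously gives x1 = 55/6, x2 = 13/2.

x1 = 55/6, x2 = 13/2, maximum f = 511/6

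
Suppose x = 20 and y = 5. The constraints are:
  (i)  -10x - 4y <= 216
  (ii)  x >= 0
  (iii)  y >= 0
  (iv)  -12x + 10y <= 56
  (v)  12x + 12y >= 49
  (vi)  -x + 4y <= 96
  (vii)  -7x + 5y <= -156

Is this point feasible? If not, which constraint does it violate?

not feasible — violates (vii)

Constraint (vii): -7x + 5y = -115, which is not ≤ -156. All other constraints are satisfied.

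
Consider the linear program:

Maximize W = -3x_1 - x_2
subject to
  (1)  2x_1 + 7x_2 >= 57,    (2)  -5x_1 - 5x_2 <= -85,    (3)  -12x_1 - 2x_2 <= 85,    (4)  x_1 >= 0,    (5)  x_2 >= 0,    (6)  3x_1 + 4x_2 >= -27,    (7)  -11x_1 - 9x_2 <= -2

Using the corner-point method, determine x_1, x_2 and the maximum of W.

x_1 = 0, x_2 = 17, maximum W = -17

Feasible corners and W = -3x_1 - x_2:
  (62/5, 23/5) → W = -209/5
  (57/2, 0) → W = -171/2
  (0, 17) → W = -17
The feasible region is unbounded (it extends along (0, 1), (1, 0)), but W strictly decreases along every unbounded feasible direction, so there is no improving ray and the maximum is attained at a vertex.

The optimum lies where -5x_1 - 5x_2 = -85 and x_1 = 0.
Solving simultaneously gives x_1 = 0, x_2 = 17.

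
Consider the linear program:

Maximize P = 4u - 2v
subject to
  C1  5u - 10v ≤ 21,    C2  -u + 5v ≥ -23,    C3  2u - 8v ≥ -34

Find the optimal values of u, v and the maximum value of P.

u = 127/5, v = 53/5, maximum P = 402/5

Vertices and P = 4u - 2v:
  (-25/3, -94/15) → P = -104/5
  (127/5, 53/5) → P = 402/5
  (-177, -40) → P = -628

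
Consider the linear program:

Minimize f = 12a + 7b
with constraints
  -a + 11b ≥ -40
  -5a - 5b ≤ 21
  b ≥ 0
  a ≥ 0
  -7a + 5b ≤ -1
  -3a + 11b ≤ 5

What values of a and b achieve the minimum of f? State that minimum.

a = 1/7, b = 0, minimum f = 12/7

The feasible region is unbounded (it extends along (11, 1), (11, 3)), but f strictly increases along every unbounded feasible direction, so there is no improving ray and the minimum is attained at a vertex.

At the optimal vertex, b = 0 and -7a + 5b = -1.
Solving simultaneously gives a = 1/7, b = 0.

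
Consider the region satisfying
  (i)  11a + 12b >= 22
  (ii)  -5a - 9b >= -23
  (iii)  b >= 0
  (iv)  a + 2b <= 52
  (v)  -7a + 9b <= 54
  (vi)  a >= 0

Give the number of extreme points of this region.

Of the 15 pairwise boundary intersections, those satisfying every inequality are:
  (2, 0)
  (0, 11/6)
  (23/5, 0)
  (0, 23/9)

4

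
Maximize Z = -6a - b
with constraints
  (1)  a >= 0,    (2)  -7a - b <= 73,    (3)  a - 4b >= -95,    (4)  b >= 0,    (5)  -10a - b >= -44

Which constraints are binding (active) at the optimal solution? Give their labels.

Vertices and Z = -6a - b:
  (0, 95/4) → Z = -95/4
  (0, 0) → Z = 0
  (81/41, 994/41) → Z = -1480/41
  (22/5, 0) → Z = -132/5

The maximum is at (0, 0). Substituting into each constraint, equality holds for (1) and (4); the remaining constraints have slack.

(1) and (4)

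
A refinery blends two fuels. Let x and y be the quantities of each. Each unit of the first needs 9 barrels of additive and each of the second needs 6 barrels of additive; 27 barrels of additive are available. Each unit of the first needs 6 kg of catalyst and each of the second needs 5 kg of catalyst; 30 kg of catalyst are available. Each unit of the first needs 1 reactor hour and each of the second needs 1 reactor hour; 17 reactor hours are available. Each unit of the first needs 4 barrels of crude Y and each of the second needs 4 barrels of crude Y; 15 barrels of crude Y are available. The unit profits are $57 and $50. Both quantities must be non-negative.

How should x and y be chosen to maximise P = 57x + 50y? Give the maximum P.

Corner points and P = 57x + 50y:
  (0, 0) → P = 0
  (0, 15/4) → P = 375/2
  (3, 0) → P = 171
  (3/2, 9/4) → P = 198

At the optimal vertex, 9x + 6y = 27 and 4x + 4y = 15.
Solving simultaneously gives x = 3/2, y = 9/4.

x = 3/2, y = 9/4, maximum P = 198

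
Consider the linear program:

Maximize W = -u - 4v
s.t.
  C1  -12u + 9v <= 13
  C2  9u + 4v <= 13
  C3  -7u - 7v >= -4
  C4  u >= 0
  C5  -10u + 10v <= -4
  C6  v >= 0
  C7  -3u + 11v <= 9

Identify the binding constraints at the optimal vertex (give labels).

Corner points and W = -u - 4v:
  (17/35, 3/35) → W = -29/35
  (4/7, 0) → W = -4/7
  (2/5, 0) → W = -2/5

The maximum is at (2/5, 0). Substituting into each constraint, equality holds for C5 and C6; the remaining constraints have slack.

C5 and C6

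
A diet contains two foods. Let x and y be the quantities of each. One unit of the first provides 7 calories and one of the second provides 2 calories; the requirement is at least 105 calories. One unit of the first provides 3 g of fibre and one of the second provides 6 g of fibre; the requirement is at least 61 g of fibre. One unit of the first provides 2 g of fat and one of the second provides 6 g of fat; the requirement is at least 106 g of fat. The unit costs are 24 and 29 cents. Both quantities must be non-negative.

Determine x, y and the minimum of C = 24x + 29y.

Extreme points and C = 24x + 29y:
  (0, 105/2) → C = 3045/2
  (53, 0) → C = 1272
  (11, 14) → C = 670
The feasible region is unbounded (it extends along (0, 1), (1, 0)), but C strictly increases along every unbounded feasible direction, so there is no improving ray and the minimum is attained at a vertex.

x = 11, y = 14, minimum C = 670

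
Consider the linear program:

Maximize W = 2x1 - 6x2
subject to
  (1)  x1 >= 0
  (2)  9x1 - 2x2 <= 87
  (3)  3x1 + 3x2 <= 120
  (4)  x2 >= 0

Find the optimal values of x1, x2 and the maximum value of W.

x1 = 29/3, x2 = 0, maximum W = 58/3

Extreme points and W = 2x1 - 6x2:
  (0, 40) → W = -240
  (0, 0) → W = 0
  (167/11, 273/11) → W = -1304/11
  (29/3, 0) → W = 58/3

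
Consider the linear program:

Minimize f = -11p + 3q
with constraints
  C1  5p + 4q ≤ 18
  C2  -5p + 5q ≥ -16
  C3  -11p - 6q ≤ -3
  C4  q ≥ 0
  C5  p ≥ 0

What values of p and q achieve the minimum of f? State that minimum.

Feasible corners and f = -11p + 3q:
  (154/45, 2/9) → f = -1664/45
  (0, 9/2) → f = 27/2
  (16/5, 0) → f = -176/5
  (3/11, 0) → f = -3
  (0, 1/2) → f = 3/2

At the optimal vertex, 5p + 4q = 18 and -5p + 5q = -16.
Solving simultaneously gives p = 154/45, q = 2/9.

p = 154/45, q = 2/9, minimum f = -1664/45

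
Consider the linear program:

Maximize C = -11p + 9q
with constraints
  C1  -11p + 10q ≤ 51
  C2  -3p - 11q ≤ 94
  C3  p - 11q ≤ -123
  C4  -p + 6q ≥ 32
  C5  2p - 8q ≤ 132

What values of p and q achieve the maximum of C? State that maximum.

Vertices and C = -11p + 9q:
  (223/37, 434/37) → C = 1453/37
  (386/5, 91/5) → C = -3427/5
  (262, 49) → C = -2441
The feasible region is unbounded (it extends along (10, 11), (4, 1)), but C strictly decreases along every unbounded feasible direction, so there is no improving ray and the maximum is attained at a vertex.

The optimum lies where -11p + 10q = 51 and p - 11q = -123.
Solving simultaneously gives p = 223/37, q = 434/37.

p = 223/37, q = 434/37, maximum C = 1453/37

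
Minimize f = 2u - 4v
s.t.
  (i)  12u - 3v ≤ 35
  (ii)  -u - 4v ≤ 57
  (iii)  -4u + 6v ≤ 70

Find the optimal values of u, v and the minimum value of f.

Vertices and f = 2u - 4v:
  (-31/51, -719/51) → f = 938/17
  (7, 49/3) → f = -154/3
  (-311/11, -79/11) → f = -306/11

The binding constraints are 12u - 3v = 35 and -4u + 6v = 70.
Solving simultaneously gives u = 7, v = 49/3.

u = 7, v = 49/3, minimum f = -154/3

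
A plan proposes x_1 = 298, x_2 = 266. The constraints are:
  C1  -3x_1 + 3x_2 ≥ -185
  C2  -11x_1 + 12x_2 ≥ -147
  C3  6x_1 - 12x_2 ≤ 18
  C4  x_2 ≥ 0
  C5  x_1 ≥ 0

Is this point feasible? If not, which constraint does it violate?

C1: -96 ≥ -185 ✓
C2: -86 ≥ -147 ✓
C3: -1404 ≤ 18 ✓
C4: 266 ≥ 0 ✓
C5: 298 ≥ 0 ✓

feasible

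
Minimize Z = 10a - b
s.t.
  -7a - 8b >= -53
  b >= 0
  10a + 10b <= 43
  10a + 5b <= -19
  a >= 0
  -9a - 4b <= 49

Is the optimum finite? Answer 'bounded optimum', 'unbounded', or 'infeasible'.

The boundaries b = 0 and 10a + 10b = 43 meet at (43/10, 0), but that point violates 10a + 5b ≤ -19. Every candidate vertex is excluded by some other constraint, so the feasible region is empty.

infeasible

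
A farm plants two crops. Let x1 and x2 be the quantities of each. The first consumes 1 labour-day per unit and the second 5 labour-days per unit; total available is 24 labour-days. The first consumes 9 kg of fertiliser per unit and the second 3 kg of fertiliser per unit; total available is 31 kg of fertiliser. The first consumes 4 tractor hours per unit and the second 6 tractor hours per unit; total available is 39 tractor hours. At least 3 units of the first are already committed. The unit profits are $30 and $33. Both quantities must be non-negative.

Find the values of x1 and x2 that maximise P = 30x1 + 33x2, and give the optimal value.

Corner points and P = 30x1 + 33x2:
  (31/9, 0) → P = 310/3
  (3, 0) → P = 90
  (3, 4/3) → P = 134

The optimum lies where 9x1 + 3x2 = 31 and x1 = 3.
Solving simultaneously gives x1 = 3, x2 = 4/3.

x1 = 3, x2 = 4/3, maximum P = 134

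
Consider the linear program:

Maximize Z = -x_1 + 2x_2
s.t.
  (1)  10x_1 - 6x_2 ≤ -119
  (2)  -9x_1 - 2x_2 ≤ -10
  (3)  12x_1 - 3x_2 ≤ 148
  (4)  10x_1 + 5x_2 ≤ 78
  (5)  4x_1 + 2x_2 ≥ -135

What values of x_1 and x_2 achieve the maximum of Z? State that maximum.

Feasible corners and Z = -x_1 + 2x_2:
  (-89/37, 1171/74) → Z = 1260/37
  (-127/110, 197/11) → Z = 4067/110
  (-106/25, 602/25) → Z = 262/5

x_1 = -106/25, x_2 = 602/25, maximum Z = 262/5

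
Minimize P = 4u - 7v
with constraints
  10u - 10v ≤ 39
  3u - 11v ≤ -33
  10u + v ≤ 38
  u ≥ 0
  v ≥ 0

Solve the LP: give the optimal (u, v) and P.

u = 0, v = 38, minimum P = -266

Feasible corners and P = 4u - 7v:
  (385/113, 444/113) → P = -1568/113
  (0, 3) → P = -21
  (0, 38) → P = -266

The binding constraints are 10u + v = 38 and u = 0.
Solving simultaneously gives u = 0, v = 38.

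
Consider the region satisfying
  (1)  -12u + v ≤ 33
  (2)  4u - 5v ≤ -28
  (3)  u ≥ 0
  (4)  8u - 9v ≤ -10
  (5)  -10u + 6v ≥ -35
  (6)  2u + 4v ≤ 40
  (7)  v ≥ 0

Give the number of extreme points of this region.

3

Of the 21 pairwise boundary intersections, those satisfying every inequality are:
  (0, 28/5)
  (44/13, 108/13)
  (0, 10)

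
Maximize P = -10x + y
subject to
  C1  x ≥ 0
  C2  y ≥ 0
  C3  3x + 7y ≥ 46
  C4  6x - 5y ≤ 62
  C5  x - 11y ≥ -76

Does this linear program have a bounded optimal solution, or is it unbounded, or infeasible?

Corner points and P = -10x + y:
  (0, 46/7) → P = 46/7
  (0, 76/11) → P = 76/11
  (664/57, 30/19) → P = -6550/57
  (1062/61, 518/61) → P = -10102/61
The feasible region has finitely many vertices and no improving ray; the maximum is 76/11 at (0, 76/11).

bounded optimum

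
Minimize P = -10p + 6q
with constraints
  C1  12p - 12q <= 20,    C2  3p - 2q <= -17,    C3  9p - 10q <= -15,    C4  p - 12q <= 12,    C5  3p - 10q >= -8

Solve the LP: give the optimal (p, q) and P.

p = -77/12, q = -9/8, minimum P = 689/12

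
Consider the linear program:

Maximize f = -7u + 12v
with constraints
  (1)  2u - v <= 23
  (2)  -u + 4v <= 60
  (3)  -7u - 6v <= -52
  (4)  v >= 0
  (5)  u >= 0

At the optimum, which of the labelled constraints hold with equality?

Feasible corners and f = -7u + 12v:
  (152/7, 143/7) → f = 652/7
  (23/2, 0) → f = -161/2
  (0, 15) → f = 180
  (52/7, 0) → f = -52
  (0, 26/3) → f = 104

The maximum is at (0, 15). Substituting into each constraint, equality holds for (2) and (5); the remaining constraints have slack.

(2) and (5)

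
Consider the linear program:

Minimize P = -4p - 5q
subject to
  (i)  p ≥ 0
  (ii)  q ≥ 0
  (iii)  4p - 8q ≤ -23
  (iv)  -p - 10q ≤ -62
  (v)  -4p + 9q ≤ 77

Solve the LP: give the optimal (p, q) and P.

p = 409/4, q = 54, minimum P = -679

Vertices and P = -4p - 5q:
  (0, 31/5) → P = -31
  (0, 77/9) → P = -385/9
  (133/24, 271/48) → P = -2419/48
  (409/4, 54) → P = -679

The binding constraints are 4p - 8q = -23 and -4p + 9q = 77.
Solving simultaneously gives p = 409/4, q = 54.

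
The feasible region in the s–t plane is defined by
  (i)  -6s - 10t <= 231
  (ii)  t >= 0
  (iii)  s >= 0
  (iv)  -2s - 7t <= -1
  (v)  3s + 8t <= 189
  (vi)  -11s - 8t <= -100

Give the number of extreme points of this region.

Intersecting each pair of boundary lines and keeping only the points that satisfy every inequality leaves:
  (63, 0)
  (100/11, 0)
  (0, 189/8)
  (0, 25/2)

4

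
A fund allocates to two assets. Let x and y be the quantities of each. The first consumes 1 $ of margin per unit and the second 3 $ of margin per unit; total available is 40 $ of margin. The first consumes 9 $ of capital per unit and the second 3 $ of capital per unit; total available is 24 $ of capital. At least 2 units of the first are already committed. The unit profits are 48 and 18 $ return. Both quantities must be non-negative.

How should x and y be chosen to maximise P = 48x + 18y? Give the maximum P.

x = 2, y = 2, maximum P = 132

Vertices and P = 48x + 18y:
  (8/3, 0) → P = 128
  (2, 0) → P = 96
  (2, 2) → P = 132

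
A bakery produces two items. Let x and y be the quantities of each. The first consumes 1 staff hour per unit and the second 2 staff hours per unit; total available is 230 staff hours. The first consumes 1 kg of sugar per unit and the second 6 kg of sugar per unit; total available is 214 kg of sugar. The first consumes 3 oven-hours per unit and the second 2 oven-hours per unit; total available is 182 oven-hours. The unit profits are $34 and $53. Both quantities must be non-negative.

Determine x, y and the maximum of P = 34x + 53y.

x = 83/2, y = 115/4, maximum P = 11739/4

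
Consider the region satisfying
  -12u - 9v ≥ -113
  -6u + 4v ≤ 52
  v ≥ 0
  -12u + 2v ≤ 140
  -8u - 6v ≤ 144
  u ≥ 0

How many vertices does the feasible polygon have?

3

Pairwise boundary intersections that survive every other constraint:
  (113/12, 0)
  (0, 113/9)
  (0, 0)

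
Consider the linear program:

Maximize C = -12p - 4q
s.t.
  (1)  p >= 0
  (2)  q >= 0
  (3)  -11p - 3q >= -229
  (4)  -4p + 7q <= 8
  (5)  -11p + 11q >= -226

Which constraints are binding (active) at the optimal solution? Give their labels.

(1) and (2)

Vertices and C = -12p - 4q:
  (0, 0) → C = 0
  (0, 8/7) → C = -32/7
  (226/11, 0) → C = -2712/11
  (1579/89, 1004/89) → C = -22964/89
  (3197/154, 3/14) → C = -19248/77

The maximum is at (0, 0). Substituting into each constraint, equality holds for (1) and (2); the remaining constraints have slack.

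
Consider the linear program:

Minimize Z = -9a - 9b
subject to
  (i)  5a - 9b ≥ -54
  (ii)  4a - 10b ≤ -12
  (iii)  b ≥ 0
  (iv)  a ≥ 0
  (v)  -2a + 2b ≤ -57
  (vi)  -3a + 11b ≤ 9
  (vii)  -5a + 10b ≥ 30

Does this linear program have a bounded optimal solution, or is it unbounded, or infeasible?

infeasible

The boundaries 5a - 9b = -54 and -2a + 2b = -57 meet at (621/8, 393/8), but that point violates -3a + 11b ≤ 9. Every candidate vertex is excluded by some other constraint, so the feasible region is empty.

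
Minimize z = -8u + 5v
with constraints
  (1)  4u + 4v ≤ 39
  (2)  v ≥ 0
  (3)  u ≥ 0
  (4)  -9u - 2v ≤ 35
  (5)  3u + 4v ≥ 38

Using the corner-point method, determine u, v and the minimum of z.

Feasible corners and z = -8u + 5v:
  (0, 39/4) → z = 195/4
  (1, 35/4) → z = 143/4
  (0, 19/2) → z = 95/2

u = 1, v = 35/4, minimum z = 143/4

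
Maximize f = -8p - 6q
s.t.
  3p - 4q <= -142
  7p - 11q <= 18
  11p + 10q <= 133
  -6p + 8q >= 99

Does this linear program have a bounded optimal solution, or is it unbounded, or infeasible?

From the feasible point (-1634/5, -1048/5), moving in the direction (-10, 11) keeps every constraint satisfied while f increases without bound.

unbounded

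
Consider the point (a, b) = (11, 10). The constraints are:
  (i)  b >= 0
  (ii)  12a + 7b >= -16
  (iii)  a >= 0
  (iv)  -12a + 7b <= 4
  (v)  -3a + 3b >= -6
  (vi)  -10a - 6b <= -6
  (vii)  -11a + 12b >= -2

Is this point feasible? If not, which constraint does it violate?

(i): 10 ≥ 0 ✓
(ii): 202 ≥ -16 ✓
(iii): 11 ≥ 0 ✓
(iv): -62 ≤ 4 ✓
(v): -3 ≥ -6 ✓
(vi): -170 ≤ -6 ✓
(vii): -1 ≥ -2 ✓

feasible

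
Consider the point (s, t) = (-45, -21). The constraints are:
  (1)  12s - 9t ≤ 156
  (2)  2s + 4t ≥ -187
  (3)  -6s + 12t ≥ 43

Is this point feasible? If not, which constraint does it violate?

Constraint (3): -6s + 12t = 18, which is not ≥ 43. All other constraints are satisfied.

not feasible — violates (3)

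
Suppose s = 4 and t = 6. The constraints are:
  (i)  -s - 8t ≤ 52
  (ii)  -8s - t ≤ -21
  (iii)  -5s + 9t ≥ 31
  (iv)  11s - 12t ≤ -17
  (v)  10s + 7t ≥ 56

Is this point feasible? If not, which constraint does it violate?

feasible

(i): -52 ≤ 52 ✓
(ii): -38 ≤ -21 ✓
(iii): 34 ≥ 31 ✓
(iv): -28 ≤ -17 ✓
(v): 82 ≥ 56 ✓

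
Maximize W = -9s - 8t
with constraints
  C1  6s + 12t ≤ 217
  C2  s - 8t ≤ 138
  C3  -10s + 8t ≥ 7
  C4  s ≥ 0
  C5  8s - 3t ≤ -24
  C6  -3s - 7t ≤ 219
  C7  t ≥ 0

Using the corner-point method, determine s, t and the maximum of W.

s = 0, t = 8, maximum W = -64

Vertices and W = -9s - 8t:
  (0, 217/12) → W = -434/3
  (121/38, 940/57) → W = -18307/114
  (0, 8) → W = -64

The optimum lies where s = 0 and 8s - 3t = -24.
Solving simultaneously gives s = 0, t = 8.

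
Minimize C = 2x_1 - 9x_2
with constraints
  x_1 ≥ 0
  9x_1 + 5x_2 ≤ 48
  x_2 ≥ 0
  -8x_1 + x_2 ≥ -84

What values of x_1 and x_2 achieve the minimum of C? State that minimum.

x_1 = 0, x_2 = 48/5, minimum C = -432/5

Vertices and C = 2x_1 - 9x_2:
  (0, 48/5) → C = -432/5
  (0, 0) → C = 0
  (16/3, 0) → C = 32/3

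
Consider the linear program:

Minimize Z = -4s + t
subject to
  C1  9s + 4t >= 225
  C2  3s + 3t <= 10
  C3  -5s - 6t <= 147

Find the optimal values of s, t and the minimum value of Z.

s = 167, t = -491/3, minimum Z = -2495/3

Feasible corners and Z = -4s + t:
  (127/3, -39) → Z = -625/3
  (57, -72) → Z = -300
  (167, -491/3) → Z = -2495/3

The optimum lies where 3s + 3t = 10 and -5s - 6t = 147.
Solving simultaneously gives s = 167, t = -491/3.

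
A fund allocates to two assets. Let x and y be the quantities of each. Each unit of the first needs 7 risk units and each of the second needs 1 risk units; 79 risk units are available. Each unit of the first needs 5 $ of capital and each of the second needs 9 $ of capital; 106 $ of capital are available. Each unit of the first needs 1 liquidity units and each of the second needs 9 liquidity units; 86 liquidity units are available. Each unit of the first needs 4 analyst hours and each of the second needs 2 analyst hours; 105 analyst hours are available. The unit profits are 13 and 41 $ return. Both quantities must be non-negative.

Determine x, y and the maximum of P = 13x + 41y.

Extreme points and P = 13x + 41y:
  (0, 0) → P = 0
  (0, 86/9) → P = 3526/9
  (79/7, 0) → P = 1027/7
  (605/58, 347/58) → P = 11046/29
  (5, 9) → P = 434

x = 5, y = 9, maximum P = 434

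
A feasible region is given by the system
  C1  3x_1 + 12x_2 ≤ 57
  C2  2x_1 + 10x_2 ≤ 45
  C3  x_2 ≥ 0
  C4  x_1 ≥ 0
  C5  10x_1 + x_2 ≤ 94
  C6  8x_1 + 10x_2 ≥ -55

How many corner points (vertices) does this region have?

The feasible vertices (each the meet of two boundaries and inside every other half-plane) are:
  (5, 7/2)
  (119/13, 32/13)
  (0, 9/2)
  (0, 0)
  (47/5, 0)

5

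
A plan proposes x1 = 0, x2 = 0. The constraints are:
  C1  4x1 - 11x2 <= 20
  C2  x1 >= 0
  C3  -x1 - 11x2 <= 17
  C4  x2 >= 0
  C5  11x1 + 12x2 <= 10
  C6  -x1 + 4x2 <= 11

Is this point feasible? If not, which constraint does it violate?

C1: 0 ≤ 20 ✓
C2: 0 ≥ 0 ✓
C3: 0 ≤ 17 ✓
C4: 0 ≥ 0 ✓
C5: 0 ≤ 10 ✓
C6: 0 ≤ 11 ✓

feasible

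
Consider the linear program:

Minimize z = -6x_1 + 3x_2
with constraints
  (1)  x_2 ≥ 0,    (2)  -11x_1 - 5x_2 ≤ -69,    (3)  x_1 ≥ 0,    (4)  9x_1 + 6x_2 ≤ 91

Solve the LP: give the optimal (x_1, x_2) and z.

Feasible corners and z = -6x_1 + 3x_2:
  (69/11, 0) → z = -414/11
  (91/9, 0) → z = -182/3
  (0, 69/5) → z = 207/5
  (0, 91/6) → z = 91/2

The binding constraints are x_2 = 0 and 9x_1 + 6x_2 = 91.
Solving simultaneously gives x_1 = 91/9, x_2 = 0.

x_1 = 91/9, x_2 = 0, minimum z = -182/3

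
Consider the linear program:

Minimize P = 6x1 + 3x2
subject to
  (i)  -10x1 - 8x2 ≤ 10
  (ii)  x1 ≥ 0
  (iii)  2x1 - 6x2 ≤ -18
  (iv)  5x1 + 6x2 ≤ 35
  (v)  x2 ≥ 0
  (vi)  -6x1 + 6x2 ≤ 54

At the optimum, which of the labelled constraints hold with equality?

Extreme points and P = 6x1 + 3x2:
  (0, 3) → P = 9
  (0, 35/6) → P = 35/2
  (17/7, 80/21) → P = 26

The minimum is at (0, 3). Substituting into each constraint, equality holds for (ii) and (iii); the remaining constraints have slack.

(ii) and (iii)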